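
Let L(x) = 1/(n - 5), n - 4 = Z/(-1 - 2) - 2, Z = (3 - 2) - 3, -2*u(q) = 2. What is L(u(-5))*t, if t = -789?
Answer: 2367/7 ≈ 338.14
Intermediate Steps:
u(q) = -1 (u(q) = -½*2 = -1)
Z = -2 (Z = 1 - 3 = -2)
n = 8/3 (n = 4 + (-2/(-1 - 2) - 2) = 4 + (-2/(-3) - 2) = 4 + (-2*(-⅓) - 2) = 4 + (⅔ - 2) = 4 - 4/3 = 8/3 ≈ 2.6667)
L(x) = -3/7 (L(x) = 1/(8/3 - 5) = 1/(-7/3) = -3/7)
L(u(-5))*t = -3/7*(-789) = 2367/7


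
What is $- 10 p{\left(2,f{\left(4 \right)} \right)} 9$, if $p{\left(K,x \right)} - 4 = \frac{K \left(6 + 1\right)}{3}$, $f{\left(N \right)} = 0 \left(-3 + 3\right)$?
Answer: $-780$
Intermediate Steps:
$f{\left(N \right)} = 0$ ($f{\left(N \right)} = 0 \cdot 0 = 0$)
$p{\left(K,x \right)} = 4 + \frac{7 K}{3}$ ($p{\left(K,x \right)} = 4 + \frac{K \left(6 + 1\right)}{3} = 4 + K 7 \cdot \frac{1}{3} = 4 + 7 K \frac{1}{3} = 4 + \frac{7 K}{3}$)
$- 10 p{\left(2,f{\left(4 \right)} \right)} 9 = - 10 \left(4 + \frac{7}{3} \cdot 2\right) 9 = - 10 \left(4 + \frac{14}{3}\right) 9 = \left(-10\right) \frac{26}{3} \cdot 9 = \left(- \frac{260}{3}\right) 9 = -780$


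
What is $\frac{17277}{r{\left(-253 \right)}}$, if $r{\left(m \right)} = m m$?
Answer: $\frac{17277}{64009} \approx 0.26992$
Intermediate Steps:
$r{\left(m \right)} = m^{2}$
$\frac{17277}{r{\left(-253 \right)}} = \frac{17277}{\left(-253\right)^{2}} = \frac{17277}{64009}$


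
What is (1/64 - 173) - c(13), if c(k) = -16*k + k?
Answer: 1409/64 ≈ 22.016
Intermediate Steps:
c(k) = -15*k
(1/64 - 173) - c(13) = (1/64 - 173) - (-15)*13 = (1/64 - 173) - 1*(-195) = -11071/64 + 195 = 1409/64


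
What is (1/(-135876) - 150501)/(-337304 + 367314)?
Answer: -20449473877/4077638760 ≈ -5.0150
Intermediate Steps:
(1/(-135876) - 150501)/(-337304 + 367314) = (-1/135876 - 150501)/30010 = -20449473877/135876*1/30010 = -20449473877/4077638760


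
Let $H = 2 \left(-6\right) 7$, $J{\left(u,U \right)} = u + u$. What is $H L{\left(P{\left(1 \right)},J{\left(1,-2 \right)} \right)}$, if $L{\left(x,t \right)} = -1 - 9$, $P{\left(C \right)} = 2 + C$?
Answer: $840$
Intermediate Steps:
$J{\left(u,U \right)} = 2 u$
$L{\left(x,t \right)} = -10$
$H = -84$ ($H = \left(-12\right) 7 = -84$)
$H L{\left(P{\left(1 \right)},J{\left(1,-2 \right)} \right)} = \left(-84\right) \left(-10\right) = 840$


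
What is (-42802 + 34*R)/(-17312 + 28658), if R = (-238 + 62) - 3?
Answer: -8148/1891 ≈ -4.3088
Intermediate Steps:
R = -179 (R = -176 - 3 = -179)
(-42802 + 34*R)/(-17312 + 28658) = (-42802 + 34*(-179))/(-17312 + 28658) = (-42802 - 6086)/11346 = -48888*1/11346 = -8148/1891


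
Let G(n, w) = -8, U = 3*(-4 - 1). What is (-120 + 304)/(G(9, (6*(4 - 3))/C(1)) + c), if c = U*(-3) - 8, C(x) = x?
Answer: 184/29 ≈ 6.3448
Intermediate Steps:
U = -15 (U = 3*(-5) = -15)
c = 37 (c = -15*(-3) - 8 = 45 - 8 = 37)
(-120 + 304)/(G(9, (6*(4 - 3))/C(1)) + c) = (-120 + 304)/(-8 + 37) = 184/29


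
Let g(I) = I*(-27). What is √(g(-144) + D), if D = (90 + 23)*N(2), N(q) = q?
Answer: 11*√34 ≈ 64.141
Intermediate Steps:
g(I) = -27*I
D = 226 (D = (90 + 23)*2 = 113*2 = 226)
√(g(-144) + D) = √(-27*(-144) + 226) = √(3888 + 226) = √4114 = 11*√34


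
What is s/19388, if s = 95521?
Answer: 95521/19388 ≈ 4.9268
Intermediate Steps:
s/19388 = 95521/19388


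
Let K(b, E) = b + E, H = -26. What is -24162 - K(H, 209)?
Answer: -24345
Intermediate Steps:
K(b, E) = E + b
-24162 - K(H, 209) = -24162 - (209 - 26) = -24162 - 1*183 = -24162 - 183 = -24345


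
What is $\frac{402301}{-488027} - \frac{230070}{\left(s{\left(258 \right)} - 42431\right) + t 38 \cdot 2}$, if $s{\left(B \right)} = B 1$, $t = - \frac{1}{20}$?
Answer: $\frac{238281507683}{51458542934} \approx 4.6306$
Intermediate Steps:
$t = - \frac{1}{20}$ ($t = \left(-1\right) \frac{1}{20} = - \frac{1}{20} \approx -0.05$)
$s{\left(B \right)} = B$
$\frac{402301}{-488027} - \frac{230070}{\left(s{\left(258 \right)} - 42431\right) + t 38 \cdot 2} = \frac{402301}{-488027} - \frac{230070}{\left(258 - 42431\right) + \left(- \frac{1}{20}\right) 38 \cdot 2} = 402301 \left(- \frac{1}{488027}\right) - \frac{230070}{-42173 - \frac{19}{5}} = - \frac{402301}{488027} - \frac{230070}{-42173 - \frac{19}{5}} = - \frac{402301}{488027} - \frac{230070}{- \frac{210884}{5}} = - \frac{402301}{488027} - - \frac{575175}{105442} = - \frac{402301}{488027} + \frac{575175}{105442} = \frac{238281507683}{51458542934}$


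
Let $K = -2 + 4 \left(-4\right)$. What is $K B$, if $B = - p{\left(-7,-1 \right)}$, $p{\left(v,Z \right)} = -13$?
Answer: $-234$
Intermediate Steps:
$K = -18$ ($K = -2 - 16 = -18$)
$B = 13$ ($B = \left(-1\right) \left(-13\right) = 13$)
$K B = \left(-18\right) 13 = -234$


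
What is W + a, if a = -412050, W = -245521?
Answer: -657571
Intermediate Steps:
W + a = -245521 - 412050 = -657571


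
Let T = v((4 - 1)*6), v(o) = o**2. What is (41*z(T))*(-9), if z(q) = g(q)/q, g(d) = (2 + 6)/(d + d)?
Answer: -41/2916 ≈ -0.014060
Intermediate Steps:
g(d) = 4/d (g(d) = 8/((2*d)) = 8*(1/(2*d)) = 4/d)
T = 324 (T = ((4 - 1)*6)**2 = (3*6)**2 = 18**2 = 324)
z(q) = 4/q**2 (z(q) = (4/q)/q = 4/q**2)
(41*z(T))*(-9) = (41*(4/324**2))*(-9) = (41*(4*(1/104976)))*(-9) = (41*(1/26244))*(-9) = (41/26244)*(-9) = -41/2916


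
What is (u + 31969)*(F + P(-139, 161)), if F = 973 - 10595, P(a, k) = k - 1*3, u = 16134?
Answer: -455246792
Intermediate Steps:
P(a, k) = -3 + k (P(a, k) = k - 3 = -3 + k)
F = -9622
(u + 31969)*(F + P(-139, 161)) = (16134 + 31969)*(-9622 + (-3 + 161)) = 48103*(-9622 + 158) = 48103*(-9464) = -455246792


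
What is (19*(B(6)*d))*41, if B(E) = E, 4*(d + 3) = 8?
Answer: -4674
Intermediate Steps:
d = -1 (d = -3 + (¼)*8 = -3 + 2 = -1)
(19*(B(6)*d))*41 = (19*(6*(-1)))*41 = (19*(-6))*41 = -114*41 = -4674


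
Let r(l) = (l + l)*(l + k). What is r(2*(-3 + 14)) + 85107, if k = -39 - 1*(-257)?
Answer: 95667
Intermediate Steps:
k = 218 (k = -39 + 257 = 218)
r(l) = 2*l*(218 + l) (r(l) = (l + l)*(l + 218) = (2*l)*(218 + l) = 2*l*(218 + l))
r(2*(-3 + 14)) + 85107 = 2*(2*(-3 + 14))*(218 + 2*(-3 + 14)) + 85107 = 2*(2*11)*(218 + 2*11) + 85107 = 2*22*(218 + 22) + 85107 = 2*22*240 + 85107 = 10560 + 85107 = 95667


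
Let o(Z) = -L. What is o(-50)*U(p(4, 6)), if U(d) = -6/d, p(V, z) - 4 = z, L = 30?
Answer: 18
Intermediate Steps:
p(V, z) = 4 + z
o(Z) = -30 (o(Z) = -1*30 = -30)
o(-50)*U(p(4, 6)) = -(-180)/(4 + 6) = -(-180)/10 = -30*(-⅗) = 18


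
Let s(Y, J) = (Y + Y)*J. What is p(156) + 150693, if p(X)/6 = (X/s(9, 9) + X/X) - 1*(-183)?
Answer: 1366225/9 ≈ 1.5180e+5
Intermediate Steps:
s(Y, J) = 2*J*Y (s(Y, J) = (2*Y)*J = 2*J*Y)
p(X) = 1104 + X/27 (p(X) = 6*((X/((2*9*9)) + X/X) - 1*(-183)) = 6*((X/162 + 1) + 183) = 6*((1 + X/162) + 183) = 6*(184 + X/162) = 1104 + X/27)
p(156) + 150693 = (1104 + (1/27)*156) + 150693 = (1104 + 52/9) + 150693 = 9988/9 + 150693 = 1366225/9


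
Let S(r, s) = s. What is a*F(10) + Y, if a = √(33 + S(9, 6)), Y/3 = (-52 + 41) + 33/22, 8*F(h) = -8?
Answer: -57/2 - √39 ≈ -34.745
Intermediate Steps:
F(h) = -1 (F(h) = (⅛)*(-8) = -1)
Y = -57/2 (Y = 3*((-52 + 41) + 33/22) = 3*(-11 + 33*(1/22)) = 3*(-11 + 3/2) = 3*(-19/2) = -57/2 ≈ -28.500)
a = √39 (a = √(33 + 6) = √39 ≈ 6.2450)
a*F(10) + Y = √39*(-1) - 57/2 = -√39 - 57/2 = -57/2 - √39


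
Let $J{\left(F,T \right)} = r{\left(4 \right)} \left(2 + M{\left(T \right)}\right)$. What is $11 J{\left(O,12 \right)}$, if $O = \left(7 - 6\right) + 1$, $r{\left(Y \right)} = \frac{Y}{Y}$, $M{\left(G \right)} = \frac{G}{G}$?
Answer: $33$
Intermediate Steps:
$M{\left(G \right)} = 1$
$r{\left(Y \right)} = 1$
$O = 2$ ($O = 1 + 1 = 2$)
$J{\left(F,T \right)} = 3$ ($J{\left(F,T \right)} = 1 \left(2 + 1\right) = 1 \cdot 3 = 3$)
$11 J{\left(O,12 \right)} = 11 \cdot 3 = 33$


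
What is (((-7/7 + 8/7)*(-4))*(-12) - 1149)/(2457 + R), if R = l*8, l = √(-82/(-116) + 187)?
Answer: -27127035/58240079 + 10660*√631446/407680553 ≈ -0.44500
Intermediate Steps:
l = √631446/58 (l = √(-82*(-1/116) + 187) = √(41/58 + 187) = √(10887/58) = √631446/58 ≈ 13.701)
R = 4*√631446/29 (R = (√631446/58)*8 = 4*√631446/29 ≈ 109.60)
(((-7/7 + 8/7)*(-4))*(-12) - 1149)/(2457 + R) = (((-7/7 + 8/7)*(-4))*(-12) - 1149)/(2457 + 4*√631446/29) = (((-7*⅐ + 8*(⅐))*(-4))*(-12) - 1149)/(2457 + 4*√631446/29) = (((-1 + 8/7)*(-4))*(-12) - 1149)/(2457 + 4*√631446/29) = (((⅐)*(-4))*(-12) - 1149)/(2457 + 4*√631446/29) = (-4/7*(-12) - 1149)/(2457 + 4*√631446/29) = (48/7 - 1149)/(2457 + 4*√631446/29) = -7995/(7*(2457 + 4*√631446/29))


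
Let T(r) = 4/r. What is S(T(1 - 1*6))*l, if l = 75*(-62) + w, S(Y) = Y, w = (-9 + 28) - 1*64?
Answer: 3756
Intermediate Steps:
w = -45 (w = 19 - 64 = -45)
l = -4695 (l = 75*(-62) - 45 = -4650 - 45 = -4695)
S(T(1 - 1*6))*l = (4/(1 - 1*6))*(-4695) = (4/(1 - 6))*(-4695) = (4/(-5))*(-4695) = (4*(-1/5))*(-4695) = -4/5*(-4695) = 3756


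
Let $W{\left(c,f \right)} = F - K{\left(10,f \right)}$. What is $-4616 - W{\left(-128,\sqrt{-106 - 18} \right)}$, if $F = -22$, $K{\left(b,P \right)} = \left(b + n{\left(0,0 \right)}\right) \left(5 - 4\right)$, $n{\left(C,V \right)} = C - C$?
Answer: $-4584$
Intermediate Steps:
$n{\left(C,V \right)} = 0$
$K{\left(b,P \right)} = b$ ($K{\left(b,P \right)} = \left(b + 0\right) \left(5 - 4\right) = b 1 = b$)
$W{\left(c,f \right)} = -32$ ($W{\left(c,f \right)} = -22 - 10 = -32$)
$-4616 - W{\left(-128,\sqrt{-106 - 18} \right)} = -4616 - -32 = -4616 + 32 = -4584$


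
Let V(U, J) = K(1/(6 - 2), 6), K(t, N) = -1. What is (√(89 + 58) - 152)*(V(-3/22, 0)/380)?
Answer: ⅖ - 7*√3/380 ≈ 0.36809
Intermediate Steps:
V(U, J) = -1
(√(89 + 58) - 152)*(V(-3/22, 0)/380) = (√(89 + 58) - 152)*(-1/380) = (√147 - 152)*(-1*1/380) = (7*√3 - 152)*(-1/380) = (-152 + 7*√3)*(-1/380) = ⅖ - 7*√3/380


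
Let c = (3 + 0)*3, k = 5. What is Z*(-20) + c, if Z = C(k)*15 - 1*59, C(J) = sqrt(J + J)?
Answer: 1189 - 300*sqrt(10) ≈ 240.32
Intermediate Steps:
c = 9 (c = 3*3 = 9)
C(J) = sqrt(2)*sqrt(J) (C(J) = sqrt(2*J) = sqrt(2)*sqrt(J))
Z = -59 + 15*sqrt(10) (Z = (sqrt(2)*sqrt(5))*15 - 1*59 = sqrt(10)*15 - 59 = 15*sqrt(10) - 59 = -59 + 15*sqrt(10) ≈ -11.566)
Z*(-20) + c = (-59 + 15*sqrt(10))*(-20) + 9 = (1180 - 300*sqrt(10)) + 9 = 1189 - 300*sqrt(10)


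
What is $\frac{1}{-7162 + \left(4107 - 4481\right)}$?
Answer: $- \frac{1}{7536} \approx -0.0001327$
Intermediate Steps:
$\frac{1}{-7162 + \left(4107 - 4481\right)} = \frac{1}{-7162 - 374} = \frac{1}{-7536} = - \frac{1}{7536}$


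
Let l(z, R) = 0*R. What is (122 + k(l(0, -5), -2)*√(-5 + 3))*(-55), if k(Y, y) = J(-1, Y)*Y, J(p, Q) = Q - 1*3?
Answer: -6710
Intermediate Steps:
l(z, R) = 0
J(p, Q) = -3 + Q (J(p, Q) = Q - 3 = -3 + Q)
k(Y, y) = Y*(-3 + Y) (k(Y, y) = (-3 + Y)*Y = Y*(-3 + Y))
(122 + k(l(0, -5), -2)*√(-5 + 3))*(-55) = (122 + (0*(-3 + 0))*√(-5 + 3))*(-55) = (122 + (0*(-3))*√(-2))*(-55) = (122 + 0*(I*√2))*(-55) = (122 + 0)*(-55) = 122*(-55) = -6710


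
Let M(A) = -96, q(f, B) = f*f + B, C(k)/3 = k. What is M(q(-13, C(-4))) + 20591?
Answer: 20495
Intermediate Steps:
C(k) = 3*k
q(f, B) = B + f**2 (q(f, B) = f**2 + B = B + f**2)
M(q(-13, C(-4))) + 20591 = -96 + 20591 = 20495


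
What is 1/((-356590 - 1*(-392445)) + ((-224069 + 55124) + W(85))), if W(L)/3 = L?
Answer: -1/132835 ≈ -7.5281e-6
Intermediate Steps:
W(L) = 3*L
1/((-356590 - 1*(-392445)) + ((-224069 + 55124) + W(85))) = 1/((-356590 - 1*(-392445)) + ((-224069 + 55124) + 3*85)) = 1/((-356590 + 392445) + (-168945 + 255)) = 1/(35855 - 168690) = 1/(-132835) = -1/132835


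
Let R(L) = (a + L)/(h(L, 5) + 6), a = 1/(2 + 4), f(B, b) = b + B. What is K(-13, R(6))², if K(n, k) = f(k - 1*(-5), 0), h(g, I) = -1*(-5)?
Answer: 134689/4356 ≈ 30.920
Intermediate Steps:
f(B, b) = B + b
h(g, I) = 5
a = ⅙ (a = 1/6 = ⅙ ≈ 0.16667)
R(L) = 1/66 + L/11 (R(L) = (⅙ + L)/(5 + 6) = (⅙ + L)/11 = (⅙ + L)*(1/11) = 1/66 + L/11)
K(n, k) = 5 + k (K(n, k) = (k - 1*(-5)) + 0 = (k + 5) + 0 = (5 + k) + 0 = 5 + k)
K(-13, R(6))² = (5 + (1/66 + (1/11)*6))² = (5 + (1/66 + 6/11))² = (5 + 37/66)² = (367/66)² = 134689/4356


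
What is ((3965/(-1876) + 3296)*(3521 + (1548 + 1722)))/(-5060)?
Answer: -41963836821/9492560 ≈ -4420.7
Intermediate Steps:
((3965/(-1876) + 3296)*(3521 + (1548 + 1722)))/(-5060) = ((3965*(-1/1876) + 3296)*(3521 + 3270))*(-1/5060) = ((-3965/1876 + 3296)*6791)*(-1/5060) = ((6179331/1876)*6791)*(-1/5060) = (41963836821/1876)*(-1/5060) = -41963836821/9492560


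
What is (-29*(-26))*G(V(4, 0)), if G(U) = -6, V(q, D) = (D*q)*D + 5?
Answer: -4524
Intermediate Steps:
V(q, D) = 5 + q*D**2 (V(q, D) = q*D**2 + 5 = 5 + q*D**2)
(-29*(-26))*G(V(4, 0)) = -29*(-26)*(-6) = 754*(-6) = -4524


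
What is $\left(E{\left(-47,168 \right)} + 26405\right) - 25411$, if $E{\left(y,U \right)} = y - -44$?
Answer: $991$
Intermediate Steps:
$E{\left(y,U \right)} = 44 + y$ ($E{\left(y,U \right)} = y + 44 = 44 + y$)
$\left(E{\left(-47,168 \right)} + 26405\right) - 25411 = \left(\left(44 - 47\right) + 26405\right) - 25411 = \left(-3 + 26405\right) - 25411 = 26402 - 25411 = 991$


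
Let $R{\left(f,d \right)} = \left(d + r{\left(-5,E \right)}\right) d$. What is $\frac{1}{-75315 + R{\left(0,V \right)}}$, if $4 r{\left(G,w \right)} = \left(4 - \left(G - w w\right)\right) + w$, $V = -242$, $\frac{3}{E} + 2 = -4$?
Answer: $- \frac{8}{138243} \approx -5.7869 \cdot 10^{-5}$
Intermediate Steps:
$E = - \frac{1}{2}$ ($E = \frac{3}{-2 - 4} = \frac{3}{-6} = 3 \left(- \frac{1}{6}\right) = - \frac{1}{2} \approx -0.5$)
$r{\left(G,w \right)} = 1 - \frac{G}{4} + \frac{w}{4} + \frac{w^{2}}{4}$ ($r{\left(G,w \right)} = \frac{\left(4 - \left(G - w w\right)\right) + w}{4} = \frac{\left(4 - \left(G - w^{2}\right)\right) + w}{4} = \frac{\left(4 + w^{2} - G\right) + w}{4} = \frac{4 + w + w^{2} - G}{4} = 1 - \frac{G}{4} + \frac{w}{4} + \frac{w^{2}}{4}$)
$R{\left(f,d \right)} = d \left(\frac{35}{16} + d\right)$ ($R{\left(f,d \right)} = \left(d + \left(1 - - \frac{5}{4} + \frac{1}{4} \left(- \frac{1}{2}\right) + \frac{\left(- \frac{1}{2}\right)^{2}}{4}\right)\right) d = \left(d + \left(1 + \frac{5}{4} - \frac{1}{8} + \frac{1}{4} \cdot \frac{1}{4}\right)\right) d = \left(d + \left(1 + \frac{5}{4} - \frac{1}{8} + \frac{1}{16}\right)\right) d = \left(d + \frac{35}{16}\right) d = \left(\frac{35}{16} + d\right) d = d \left(\frac{35}{16} + d\right)$)
$\frac{1}{-75315 + R{\left(0,V \right)}} = \frac{1}{-75315 + \frac{1}{16} \left(-242\right) \left(35 + 16 \left(-242\right)\right)} = \frac{1}{-75315 + \frac{1}{16} \left(-242\right) \left(35 - 3872\right)} = \frac{1}{-75315 + \frac{1}{16} \left(-242\right) \left(-3837\right)} = \frac{1}{-75315 + \frac{464277}{8}} = \frac{1}{- \frac{138243}{8}} = - \frac{8}{138243}$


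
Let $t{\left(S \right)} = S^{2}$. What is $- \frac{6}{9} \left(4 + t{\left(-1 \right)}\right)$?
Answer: $- \frac{10}{3} \approx -3.3333$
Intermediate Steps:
$- \frac{6}{9} \left(4 + t{\left(-1 \right)}\right) = - \frac{6}{9} \left(4 + \left(-1\right)^{2}\right) = \left(-6\right) \frac{1}{9} \left(4 + 1\right) = \left(- \frac{2}{3}\right) 5 = - \frac{10}{3}$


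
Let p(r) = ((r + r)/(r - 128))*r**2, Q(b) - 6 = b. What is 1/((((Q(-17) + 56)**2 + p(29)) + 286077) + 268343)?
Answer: 99/55039277 ≈ 1.7987e-6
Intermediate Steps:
Q(b) = 6 + b
p(r) = 2*r**3/(-128 + r) (p(r) = ((2*r)/(-128 + r))*r**2 = (2*r/(-128 + r))*r**2 = 2*r**3/(-128 + r))
1/((((Q(-17) + 56)**2 + p(29)) + 286077) + 268343) = 1/(((((6 - 17) + 56)**2 + 2*29**3/(-128 + 29)) + 286077) + 268343) = 1/((((-11 + 56)**2 + 2*24389/(-99)) + 286077) + 268343) = 1/(((45**2 + 2*24389*(-1/99)) + 286077) + 268343) = 1/(((2025 - 48778/99) + 286077) + 268343) = 1/((151697/99 + 286077) + 268343) = 1/(28473320/99 + 268343) = 1/(55039277/99) = 99/55039277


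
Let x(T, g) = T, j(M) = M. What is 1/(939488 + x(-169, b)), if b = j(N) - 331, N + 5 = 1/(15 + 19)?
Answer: 1/939319 ≈ 1.0646e-6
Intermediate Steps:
N = -169/34 (N = -5 + 1/(15 + 19) = -5 + 1/34 = -169/34 ≈ -4.9706)
b = -11423/34 (b = -169/34 - 331 = -11423/34 ≈ -335.97)
1/(939488 + x(-169, b)) = 1/(939488 - 169) = 1/939319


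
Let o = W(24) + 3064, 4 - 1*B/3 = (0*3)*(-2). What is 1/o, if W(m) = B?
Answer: 1/3076 ≈ 0.00032510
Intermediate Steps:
B = 12 (B = 12 - 3*0*3*(-2) = 12 - 0*(-2) = 12 - 3*0 = 12 + 0 = 12)
W(m) = 12
o = 3076 (o = 12 + 3064 = 3076)
1/o = 1/3076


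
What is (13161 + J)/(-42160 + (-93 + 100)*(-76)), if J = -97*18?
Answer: -11415/42692 ≈ -0.26738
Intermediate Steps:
J = -1746
(13161 + J)/(-42160 + (-93 + 100)*(-76)) = (13161 - 1746)/(-42160 + (-93 + 100)*(-76)) = 11415/(-42160 + 7*(-76)) = 11415/(-42160 - 532) = 11415/(-42692) = 11415*(-1/42692) = -11415/42692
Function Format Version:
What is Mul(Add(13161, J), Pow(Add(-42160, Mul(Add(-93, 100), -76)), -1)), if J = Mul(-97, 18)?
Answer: Rational(-11415, 42692) ≈ -0.26738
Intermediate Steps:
J = -1746
Mul(Add(13161, J), Pow(Add(-42160, Mul(Add(-93, 100), -76)), -1)) = Mul(Add(13161, -1746), Pow(Add(-42160, Mul(Add(-93, 100), -76)), -1)) = Mul(11415, Pow(Add(-42160, Mul(7, -76)), -1)) = Mul(11415, Pow(Add(-42160, -532), -1)) = Mul(11415, Pow(-42692, -1)) = Mul(11415, Rational(-1, 42692)) = Rational(-11415, 42692)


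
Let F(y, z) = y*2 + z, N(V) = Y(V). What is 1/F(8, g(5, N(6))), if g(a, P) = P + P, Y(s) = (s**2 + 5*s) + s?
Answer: 1/160 ≈ 0.0062500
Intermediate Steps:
Y(s) = s**2 + 6*s
N(V) = V*(6 + V)
g(a, P) = 2*P
F(y, z) = z + 2*y (F(y, z) = 2*y + z = z + 2*y)
1/F(8, g(5, N(6))) = 1/(2*(6*(6 + 6)) + 2*8) = 1/(2*(6*12) + 16) = 1/(2*72 + 16) = 1/(144 + 16) = 1/160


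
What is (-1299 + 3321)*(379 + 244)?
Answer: 1259706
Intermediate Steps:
(-1299 + 3321)*(379 + 244) = 2022*623 = 1259706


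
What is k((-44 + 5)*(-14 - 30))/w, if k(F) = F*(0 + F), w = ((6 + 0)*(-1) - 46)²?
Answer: 1089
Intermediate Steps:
w = 2704 (w = (6*(-1) - 46)² = (-6 - 46)² = (-52)² = 2704)
k(F) = F² (k(F) = F*F = F²)
k((-44 + 5)*(-14 - 30))/w = ((-44 + 5)*(-14 - 30))²/2704 = (-39*(-44))²*(1/2704) = 1716²*(1/2704) = 2944656*(1/2704) = 1089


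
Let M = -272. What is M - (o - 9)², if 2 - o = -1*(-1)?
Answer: -336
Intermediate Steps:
o = 1 (o = 2 - (-1)*(-1) = 2 - 1*1 = 2 - 1 = 1)
M - (o - 9)² = -272 - (1 - 9)² = -272 - 1*(-8)² = -272 - 1*64 = -272 - 64 = -336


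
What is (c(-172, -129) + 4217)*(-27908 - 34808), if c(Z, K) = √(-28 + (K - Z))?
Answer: -264473372 - 62716*√15 ≈ -2.6472e+8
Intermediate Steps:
c(Z, K) = √(-28 + K - Z)
(c(-172, -129) + 4217)*(-27908 - 34808) = (√(-28 - 129 - 1*(-172)) + 4217)*(-27908 - 34808) = (√(-28 - 129 + 172) + 4217)*(-62716) = (√15 + 4217)*(-62716) = (4217 + √15)*(-62716) = -264473372 - 62716*√15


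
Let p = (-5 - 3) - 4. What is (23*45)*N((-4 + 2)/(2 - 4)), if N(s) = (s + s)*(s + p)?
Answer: -22770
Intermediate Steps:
p = -12 (p = -8 - 4 = -12)
N(s) = 2*s*(-12 + s) (N(s) = (s + s)*(s - 12) = (2*s)*(-12 + s) = 2*s*(-12 + s))
(23*45)*N((-4 + 2)/(2 - 4)) = (23*45)*(2*((-4 + 2)/(2 - 4))*(-12 + (-4 + 2)/(2 - 4))) = 1035*(2*(-2/(-2))*(-12 - 2/(-2))) = 1035*(2*(-2*(-1/2))*(-12 - 2*(-1/2))) = 1035*(2*1*(-12 + 1)) = 1035*(2*1*(-11)) = 1035*(-22) = -22770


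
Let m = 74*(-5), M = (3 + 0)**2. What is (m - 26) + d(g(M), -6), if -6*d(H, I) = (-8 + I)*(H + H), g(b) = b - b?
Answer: -396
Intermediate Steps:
M = 9 (M = 3**2 = 9)
g(b) = 0
m = -370
d(H, I) = -H*(-8 + I)/3 (d(H, I) = -(-8 + I)*(H + H)/6 = -(-8 + I)*2*H/6 = -H*(-8 + I)/3)
(m - 26) + d(g(M), -6) = (-370 - 26) + (1/3)*0*(8 - 1*(-6)) = -396 + (1/3)*0*(8 + 6) = -396 + (1/3)*0*14 = -396 + 0 = -396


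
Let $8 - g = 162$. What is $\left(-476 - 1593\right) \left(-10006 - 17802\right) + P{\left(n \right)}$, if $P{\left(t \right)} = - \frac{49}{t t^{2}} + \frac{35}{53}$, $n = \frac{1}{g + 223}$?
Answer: $\frac{2196204018}{53} \approx 4.1438 \cdot 10^{7}$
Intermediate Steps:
$g = -154$ ($g = 8 - 162 = -154$)
$n = \frac{1}{69}$ ($n = \frac{1}{-154 + 223} = \frac{1}{69} \approx 0.014493$)
$P{\left(t \right)} = \frac{35}{53} - \frac{49}{t^{3}}$ ($P{\left(t \right)} = - \frac{49}{t^{3}} + 35 \cdot \frac{1}{53} = - \frac{49}{t^{3}} + \frac{35}{53} = \frac{35}{53} - \frac{49}{t^{3}}$)
$\left(-476 - 1593\right) \left(-10006 - 17802\right) + P{\left(n \right)} = \left(-476 - 1593\right) \left(-10006 - 17802\right) + \left(\frac{35}{53} - 49 \frac{1}{(\frac{1}{69})^{3}}\right) = \left(-2069\right) \left(-27808\right) + \left(\frac{35}{53} - 16096941\right) = 57534752 + \left(\frac{35}{53} - 16096941\right) = 57534752 - \frac{853137838}{53} = \frac{2196204018}{53}$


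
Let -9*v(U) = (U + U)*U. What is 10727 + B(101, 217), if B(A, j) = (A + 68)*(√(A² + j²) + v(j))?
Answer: -15819539/9 + 169*√57290 ≈ -1.7173e+6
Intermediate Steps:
v(U) = -2*U²/9 (v(U) = -(U + U)*U/9 = -2*U*U/9 = -2*U²/9)
B(A, j) = (68 + A)*(√(A² + j²) - 2*j²/9) (B(A, j) = (A + 68)*(√(A² + j²) - 2*j²/9) = (68 + A)*(√(A² + j²) - 2*j²/9))
10727 + B(101, 217) = 10727 + (68*√(101² + 217²) - 136/9*217² + 101*√(101² + 217²) - 2/9*101*217²) = 10727 + (68*√(10201 + 47089) - 136/9*47089 + 101*√(10201 + 47089) - 2/9*101*47089) = 10727 + (68*√57290 - 6404104/9 + 101*√57290 - 9511978/9) = 10727 + (-15916082/9 + 169*√57290) = -15819539/9 + 169*√57290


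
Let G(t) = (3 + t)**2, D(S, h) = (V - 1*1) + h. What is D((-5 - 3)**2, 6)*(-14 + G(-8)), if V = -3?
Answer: 22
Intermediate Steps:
D(S, h) = -4 + h (D(S, h) = (-3 - 1*1) + h = (-3 - 1) + h = -4 + h)
D((-5 - 3)**2, 6)*(-14 + G(-8)) = (-4 + 6)*(-14 + (3 - 8)**2) = 2*(-14 + (-5)**2) = 2*(-14 + 25) = 2*11 = 22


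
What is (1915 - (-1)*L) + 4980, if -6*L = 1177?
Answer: 40193/6 ≈ 6698.8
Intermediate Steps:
L = -1177/6 (L = -1/6*1177 = -1177/6 ≈ -196.17)
(1915 - (-1)*L) + 4980 = (1915 - (-1)*(-1177)/6) + 4980 = (1915 - 1*1177/6) + 4980 = (1915 - 1177/6) + 4980 = 10313/6 + 4980 = 40193/6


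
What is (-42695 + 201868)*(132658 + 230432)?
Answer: 57794124570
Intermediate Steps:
(-42695 + 201868)*(132658 + 230432) = 159173*363090 = 57794124570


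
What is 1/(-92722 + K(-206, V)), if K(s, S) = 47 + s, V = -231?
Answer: -1/92881 ≈ -1.0766e-5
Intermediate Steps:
1/(-92722 + K(-206, V)) = 1/(-92722 + (47 - 206)) = 1/(-92722 - 159) = 1/(-92881) = -1/92881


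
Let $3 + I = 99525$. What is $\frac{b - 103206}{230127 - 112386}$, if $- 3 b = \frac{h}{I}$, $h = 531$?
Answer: $- \frac{3423755903}{3905939934} \approx -0.87655$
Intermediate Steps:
$I = 99522$ ($I = -3 + 99525 = 99522$)
$b = - \frac{59}{33174}$ ($b = - \frac{531 \cdot \frac{1}{99522}}{3} = \left(- \frac{1}{3}\right) \frac{59}{11058} = - \frac{59}{33174} \approx -0.0017785$)
$\frac{b - 103206}{230127 - 112386} = \frac{- \frac{59}{33174} - 103206}{230127 - 112386} = - \frac{3423755903}{33174 \cdot 117741} = \left(- \frac{3423755903}{33174}\right) \frac{1}{117741} = - \frac{3423755903}{3905939934}$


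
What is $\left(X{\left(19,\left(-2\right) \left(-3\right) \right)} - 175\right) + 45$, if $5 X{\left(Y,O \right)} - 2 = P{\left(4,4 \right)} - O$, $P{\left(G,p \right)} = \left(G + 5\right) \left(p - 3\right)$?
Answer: $-129$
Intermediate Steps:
$P{\left(G,p \right)} = \left(-3 + p\right) \left(5 + G\right)$ ($P{\left(G,p \right)} = \left(5 + G\right) \left(-3 + p\right) = \left(-3 + p\right) \left(5 + G\right)$)
$X{\left(Y,O \right)} = \frac{11}{5} - \frac{O}{5}$ ($X{\left(Y,O \right)} = \frac{2}{5} + \frac{\left(-15 - 12 + 5 \cdot 4 + 4 \cdot 4\right) - O}{5} = \frac{2}{5} + \frac{\left(-15 - 12 + 20 + 16\right) - O}{5} = \frac{2}{5} + \frac{9 - O}{5} = \frac{2}{5} - \left(- \frac{9}{5} + \frac{O}{5}\right) = \frac{11}{5} - \frac{O}{5}$)
$\left(X{\left(19,\left(-2\right) \left(-3\right) \right)} - 175\right) + 45 = \left(\left(\frac{11}{5} - \frac{\left(-2\right) \left(-3\right)}{5}\right) - 175\right) + 45 = \left(\left(\frac{11}{5} - \frac{6}{5}\right) - 175\right) + 45 = \left(1 - 175\right) + 45 = -174 + 45 = -129$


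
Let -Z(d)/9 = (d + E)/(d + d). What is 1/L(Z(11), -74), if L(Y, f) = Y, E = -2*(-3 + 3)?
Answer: -2/9 ≈ -0.22222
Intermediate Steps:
E = 0 (E = -2*0 = 0)
Z(d) = -9/2 (Z(d) = -9*(d + 0)/(d + d) = -9*d/(2*d) = -9*d*1/(2*d) = -9*1/2 = -9/2)
1/L(Z(11), -74) = 1/(-9/2) = -2/9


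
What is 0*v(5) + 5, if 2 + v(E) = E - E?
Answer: 5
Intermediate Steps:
v(E) = -2 (v(E) = -2 + (E - E) = -2 + 0 = -2)
0*v(5) + 5 = 0*(-2) + 5 = 0 + 5 = 5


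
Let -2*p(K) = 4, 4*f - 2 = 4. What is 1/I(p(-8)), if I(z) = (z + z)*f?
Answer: -1/6 ≈ -0.16667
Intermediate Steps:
f = 3/2 (f = 1/2 + (1/4)*4 = 1/2 + 1 = 3/2 ≈ 1.5000)
p(K) = -2 (p(K) = -1/2*4 = -2)
I(z) = 3*z (I(z) = (z + z)*(3/2) = (2*z)*(3/2) = 3*z)
1/I(p(-8)) = 1/(3*(-2)) = 1/(-6) = -1/6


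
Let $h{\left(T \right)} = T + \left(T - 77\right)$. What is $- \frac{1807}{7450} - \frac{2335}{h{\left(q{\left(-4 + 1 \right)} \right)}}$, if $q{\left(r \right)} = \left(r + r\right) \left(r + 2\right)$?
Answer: $\frac{3455659}{96850} \approx 35.681$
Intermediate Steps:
$q{\left(r \right)} = 2 r \left(2 + r\right)$
$h{\left(T \right)} = -77 + 2 T$ ($h{\left(T \right)} = T + \left(-77 + T\right) = -77 + 2 T$)
$- \frac{1807}{7450} - \frac{2335}{h{\left(q{\left(-4 + 1 \right)} \right)}} = - \frac{1807}{7450} - \frac{2335}{-77 + 2 \cdot 2 \left(-4 + 1\right) \left(2 + \left(-4 + 1\right)\right)} = \left(-1807\right) \frac{1}{7450} - \frac{2335}{-77 + 2 \cdot 2 \left(-3\right) \left(2 - 3\right)} = - \frac{1807}{7450} - \frac{2335}{-77 + 2 \cdot 2 \left(-3\right) \left(-1\right)} = - \frac{1807}{7450} - \frac{2335}{-77 + 2 \cdot 6} = - \frac{1807}{7450} - \frac{2335}{-77 + 12} = - \frac{1807}{7450} - \frac{2335}{-65} = - \frac{1807}{7450} - - \frac{467}{13} = - \frac{1807}{7450} + \frac{467}{13} = \frac{3455659}{96850}$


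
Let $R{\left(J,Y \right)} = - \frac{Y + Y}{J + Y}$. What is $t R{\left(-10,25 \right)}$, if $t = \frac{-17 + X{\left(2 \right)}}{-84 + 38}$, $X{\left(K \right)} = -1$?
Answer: $- \frac{30}{23} \approx -1.3043$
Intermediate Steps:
$R{\left(J,Y \right)} = - \frac{2 Y}{J + Y}$
$t = \frac{9}{23}$ ($t = \frac{-17 - 1}{-84 + 38} = - \frac{18}{-46} = \left(-18\right) \left(- \frac{1}{46}\right) = \frac{9}{23} \approx 0.3913$)
$t R{\left(-10,25 \right)} = \frac{9 \left(\left(-2\right) 25 \frac{1}{-10 + 25}\right)}{23} = \frac{9 \left(\left(-2\right) 25 \cdot \frac{1}{15}\right)}{23} = \frac{9}{23} \left(- \frac{10}{3}\right) = - \frac{30}{23}$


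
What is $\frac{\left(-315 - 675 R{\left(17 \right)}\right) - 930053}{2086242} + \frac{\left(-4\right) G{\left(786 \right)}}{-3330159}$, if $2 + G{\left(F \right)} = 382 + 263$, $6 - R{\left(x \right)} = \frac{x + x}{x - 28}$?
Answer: $- \frac{5707794804578}{12737115549543} \approx -0.44812$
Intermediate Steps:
$R{\left(x \right)} = 6 - \frac{2 x}{-28 + x}$ ($R{\left(x \right)} = 6 - \frac{x + x}{x - 28} = 6 - \frac{2 x}{-28 + x}$)
$G{\left(F \right)} = 643$ ($G{\left(F \right)} = -2 + \left(382 + 263\right) = -2 + 645 = 643$)
$\frac{\left(-315 - 675 R{\left(17 \right)}\right) - 930053}{2086242} + \frac{\left(-4\right) G{\left(786 \right)}}{-3330159} = \frac{\left(-315 - 675 \frac{4 \left(-42 + 17\right)}{-28 + 17}\right) - 930053}{2086242} + \frac{\left(-4\right) 643}{-3330159} = \left(\left(-315 - 675 \cdot 4 \frac{1}{-11} \left(-25\right)\right) - 930053\right) \frac{1}{2086242} - - \frac{2572}{3330159} = \left(\left(-315 - 675 \cdot 4 \left(- \frac{1}{11}\right) \left(-25\right)\right) - 930053\right) \frac{1}{2086242} + \frac{2572}{3330159} = \left(\left(-315 - \frac{67500}{11}\right) - 930053\right) \frac{1}{2086242} + \frac{2572}{3330159} = \left(- \frac{70965}{11} - 930053\right) \frac{1}{2086242} + \frac{2572}{3330159} = \left(- \frac{10301548}{11}\right) \frac{1}{2086242} + \frac{2572}{3330159} = - \frac{5150774}{11474331} + \frac{2572}{3330159} = - \frac{5707794804578}{12737115549543}$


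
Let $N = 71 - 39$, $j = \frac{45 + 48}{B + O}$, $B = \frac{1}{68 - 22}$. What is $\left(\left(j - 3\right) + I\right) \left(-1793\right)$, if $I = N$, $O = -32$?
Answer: $- \frac{68817133}{1471} \approx -46783.0$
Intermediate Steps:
$B = \frac{1}{46} \approx 0.021739$
$j = - \frac{4278}{1471}$ ($j = \frac{45 + 48}{\frac{1}{46} - 32} = \frac{93}{- \frac{1471}{46}} = 93 \left(- \frac{46}{1471}\right) = - \frac{4278}{1471} \approx -2.9082$)
$N = 32$
$I = 32$
$\left(\left(j - 3\right) + I\right) \left(-1793\right) = \left(\left(- \frac{4278}{1471} - 3\right) + 32\right) \left(-1793\right) = \left(- \frac{8691}{1471} + 32\right) \left(-1793\right) = \frac{38381}{1471} \left(-1793\right) = - \frac{68817133}{1471}$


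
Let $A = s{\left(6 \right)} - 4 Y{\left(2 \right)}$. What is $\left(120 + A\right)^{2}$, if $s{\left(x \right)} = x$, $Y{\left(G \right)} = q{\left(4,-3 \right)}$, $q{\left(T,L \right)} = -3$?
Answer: $19044$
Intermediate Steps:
$Y{\left(G \right)} = -3$
$A = 18$ ($A = 6 - -12 = 6 + 12 = 18$)
$\left(120 + A\right)^{2} = \left(120 + 18\right)^{2} = 138^{2} = 19044$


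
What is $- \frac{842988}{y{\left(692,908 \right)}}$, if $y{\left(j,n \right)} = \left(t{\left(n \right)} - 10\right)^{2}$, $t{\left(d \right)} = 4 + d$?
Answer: $- \frac{210747}{203401} \approx -1.0361$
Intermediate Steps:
$y{\left(j,n \right)} = \left(-6 + n\right)^{2}$ ($y{\left(j,n \right)} = \left(\left(4 + n\right) - 10\right)^{2} = \left(-6 + n\right)^{2}$)
$- \frac{842988}{y{\left(692,908 \right)}} = - \frac{842988}{\left(-6 + 908\right)^{2}} = - \frac{842988}{902^{2}} = - \frac{842988}{813604} = \left(-842988\right) \frac{1}{813604} = - \frac{210747}{203401}$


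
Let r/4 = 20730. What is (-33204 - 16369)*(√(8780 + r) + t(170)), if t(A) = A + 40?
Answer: -10410330 - 495730*√917 ≈ -2.5422e+7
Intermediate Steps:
r = 82920 (r = 4*20730 = 82920)
t(A) = 40 + A
(-33204 - 16369)*(√(8780 + r) + t(170)) = (-33204 - 16369)*(√(8780 + 82920) + (40 + 170)) = -49573*(√91700 + 210) = -49573*(10*√917 + 210) = -49573*(210 + 10*√917) = -10410330 - 495730*√917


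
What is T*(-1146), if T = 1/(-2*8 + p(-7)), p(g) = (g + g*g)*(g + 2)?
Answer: 573/113 ≈ 5.0708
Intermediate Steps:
p(g) = (2 + g)*(g + g²) (p(g) = (g + g²)*(2 + g) = (2 + g)*(g + g²))
T = -1/226 (T = 1/(-2*8 - 7*(2 + (-7)² + 3*(-7))) = 1/(-16 - 7*(2 + 49 - 21)) = 1/(-16 - 7*30) = 1/(-16 - 210) = 1/(-226) = -1/226 ≈ -0.0044248)
T*(-1146) = -1/226*(-1146) = 573/113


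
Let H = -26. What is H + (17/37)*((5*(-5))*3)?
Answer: -2237/37 ≈ -60.459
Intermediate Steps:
H + (17/37)*((5*(-5))*3) = -26 + (17/37)*((5*(-5))*3) = -26 + (17*(1/37))*(-25*3) = -26 + (17/37)*(-75) = -26 - 1275/37 = -2237/37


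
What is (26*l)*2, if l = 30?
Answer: 1560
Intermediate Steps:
(26*l)*2 = (26*30)*2 = 780*2 = 1560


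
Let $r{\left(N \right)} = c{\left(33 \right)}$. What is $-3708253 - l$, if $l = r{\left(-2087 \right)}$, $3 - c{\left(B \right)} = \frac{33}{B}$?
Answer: $-3708255$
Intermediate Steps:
$c{\left(B \right)} = 3 - \frac{33}{B}$
$r{\left(N \right)} = 2$ ($r{\left(N \right)} = 3 - \frac{33}{33} = 3 - 1 = 2$)
$l = 2$
$-3708253 - l = -3708253 - 2 = -3708255$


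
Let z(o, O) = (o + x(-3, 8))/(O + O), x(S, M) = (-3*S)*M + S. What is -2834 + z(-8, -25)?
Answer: -141761/50 ≈ -2835.2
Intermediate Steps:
x(S, M) = S - 3*M*S (x(S, M) = -3*M*S + S = S - 3*M*S)
z(o, O) = (69 + o)/(2*O) (z(o, O) = (o - 3*(1 - 3*8))/(O + O) = (o - 3*(1 - 24))/((2*O)) = (o - 3*(-23))*(1/(2*O)) = (o + 69)*(1/(2*O)) = (69 + o)*(1/(2*O)) = (69 + o)/(2*O))
-2834 + z(-8, -25) = -2834 + (½)*(69 - 8)/(-25) = -2834 + (½)*(-1/25)*61 = -2834 - 61/50 = -141761/50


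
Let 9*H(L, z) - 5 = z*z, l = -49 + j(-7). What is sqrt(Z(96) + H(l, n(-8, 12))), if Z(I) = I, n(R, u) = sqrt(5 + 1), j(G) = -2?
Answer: 5*sqrt(35)/3 ≈ 9.8601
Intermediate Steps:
n(R, u) = sqrt(6)
l = -51 (l = -49 - 2 = -51)
H(L, z) = 5/9 + z**2/9 (H(L, z) = 5/9 + (z*z)/9 = 5/9 + z**2/9)
sqrt(Z(96) + H(l, n(-8, 12))) = sqrt(96 + (5/9 + (sqrt(6))**2/9)) = sqrt(96 + (5/9 + (1/9)*6)) = sqrt(96 + (5/9 + 2/3)) = sqrt(96 + 11/9) = sqrt(875/9) = 5*sqrt(35)/3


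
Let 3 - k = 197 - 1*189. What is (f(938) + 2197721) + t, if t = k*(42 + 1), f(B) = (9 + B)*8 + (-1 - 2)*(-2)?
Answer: 2205088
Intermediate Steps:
k = -5 (k = 3 - (197 - 1*189) = 3 - (197 - 189) = 3 - 1*8 = 3 - 8 = -5)
f(B) = 78 + 8*B (f(B) = (72 + 8*B) - 3*(-2) = (72 + 8*B) + 6 = 78 + 8*B)
t = -215 (t = -5*(42 + 1) = -5*43 = -215)
(f(938) + 2197721) + t = ((78 + 8*938) + 2197721) - 215 = ((78 + 7504) + 2197721) - 215 = (7582 + 2197721) - 215 = 2205303 - 215 = 2205088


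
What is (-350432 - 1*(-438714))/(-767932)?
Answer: -44141/383966 ≈ -0.11496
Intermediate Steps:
(-350432 - 1*(-438714))/(-767932) = (-350432 + 438714)*(-1/767932) = 88282*(-1/767932) = -44141/383966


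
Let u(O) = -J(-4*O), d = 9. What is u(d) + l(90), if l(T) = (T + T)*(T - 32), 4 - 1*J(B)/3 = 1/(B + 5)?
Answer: 323265/31 ≈ 10428.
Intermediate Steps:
J(B) = 12 - 3/(5 + B) (J(B) = 12 - 3/(B + 5) = 12 - 3/(5 + B))
u(O) = -3*(19 - 16*O)/(5 - 4*O) (u(O) = -3*(19 + 4*(-4*O))/(5 - 4*O) = -3*(19 - 16*O)/(5 - 4*O))
l(T) = 2*T*(-32 + T) (l(T) = (2*T)*(-32 + T) = 2*T*(-32 + T))
u(d) + l(90) = 3*(19 - 16*9)/(-5 + 4*9) + 2*90*(-32 + 90) = 3*(19 - 144)/(-5 + 36) + 2*90*58 = 3*(-125)/31 + 10440 = 3*(1/31)*(-125) + 10440 = -375/31 + 10440 = 323265/31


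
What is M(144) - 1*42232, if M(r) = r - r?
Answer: -42232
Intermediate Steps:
M(r) = 0
M(144) - 1*42232 = 0 - 1*42232 = 0 - 42232 = -42232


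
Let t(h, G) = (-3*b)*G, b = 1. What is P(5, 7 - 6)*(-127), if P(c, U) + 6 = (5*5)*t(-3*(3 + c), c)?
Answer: 48387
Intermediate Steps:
t(h, G) = -3*G (t(h, G) = (-3*1)*G = -3*G)
P(c, U) = -6 - 75*c (P(c, U) = -6 + (5*5)*(-3*c) = -6 + 25*(-3*c) = -6 - 75*c)
P(5, 7 - 6)*(-127) = (-6 - 75*5)*(-127) = (-6 - 375)*(-127) = -381*(-127) = 48387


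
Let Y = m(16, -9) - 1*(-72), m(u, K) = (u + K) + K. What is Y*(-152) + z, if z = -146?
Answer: -10786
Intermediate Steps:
m(u, K) = u + 2*K (m(u, K) = (K + u) + K = u + 2*K)
Y = 70 (Y = (16 + 2*(-9)) - 1*(-72) = (16 - 18) + 72 = -2 + 72 = 70)
Y*(-152) + z = 70*(-152) - 146 = -10640 - 146 = -10786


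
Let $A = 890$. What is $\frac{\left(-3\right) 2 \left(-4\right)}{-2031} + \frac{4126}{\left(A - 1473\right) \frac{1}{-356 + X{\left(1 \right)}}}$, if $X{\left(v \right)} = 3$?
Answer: $\frac{986030942}{394691} \approx 2498.2$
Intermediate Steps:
$\frac{\left(-3\right) 2 \left(-4\right)}{-2031} + \frac{4126}{\left(A - 1473\right) \frac{1}{-356 + X{\left(1 \right)}}} = \frac{\left(-3\right) 2 \left(-4\right)}{-2031} + \frac{4126}{\left(890 - 1473\right) \frac{1}{-356 + 3}} = \left(-6\right) \left(-4\right) \left(- \frac{1}{2031}\right) + \frac{4126}{\left(-583\right) \frac{1}{-353}} = 24 \left(- \frac{1}{2031}\right) + \frac{4126}{\left(-583\right) \left(- \frac{1}{353}\right)} = - \frac{8}{677} + \frac{4126}{\frac{583}{353}} = - \frac{8}{677} + 4126 \cdot \frac{353}{583} = - \frac{8}{677} + \frac{1456478}{583} = \frac{986030942}{394691}$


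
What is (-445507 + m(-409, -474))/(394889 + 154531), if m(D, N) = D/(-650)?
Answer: -289579141/357123000 ≈ -0.81087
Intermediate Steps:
m(D, N) = -D/650 (m(D, N) = D*(-1/650) = -D/650)
(-445507 + m(-409, -474))/(394889 + 154531) = (-445507 - 1/650*(-409))/(394889 + 154531) = (-445507 + 409/650)/549420 = -289579141/650*1/549420 = -289579141/357123000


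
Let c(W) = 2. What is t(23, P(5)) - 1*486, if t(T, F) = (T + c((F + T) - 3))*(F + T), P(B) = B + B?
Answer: 339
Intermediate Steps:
P(B) = 2*B
t(T, F) = (2 + T)*(F + T) (t(T, F) = (T + 2)*(F + T) = (2 + T)*(F + T))
t(23, P(5)) - 1*486 = (23² + 2*(2*5) + 2*23 + (2*5)*23) - 1*486 = (529 + 2*10 + 46 + 10*23) - 486 = (529 + 20 + 46 + 230) - 486 = 825 - 486 = 339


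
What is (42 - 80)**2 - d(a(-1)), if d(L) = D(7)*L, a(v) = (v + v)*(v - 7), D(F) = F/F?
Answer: 1428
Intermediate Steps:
D(F) = 1
a(v) = 2*v*(-7 + v) (a(v) = (2*v)*(-7 + v) = 2*v*(-7 + v))
d(L) = L (d(L) = 1*L = L)
(42 - 80)**2 - d(a(-1)) = (42 - 80)**2 - 2*(-1)*(-7 - 1) = (-38)**2 - 2*(-1)*(-8) = 1444 - 1*16 = 1444 - 16 = 1428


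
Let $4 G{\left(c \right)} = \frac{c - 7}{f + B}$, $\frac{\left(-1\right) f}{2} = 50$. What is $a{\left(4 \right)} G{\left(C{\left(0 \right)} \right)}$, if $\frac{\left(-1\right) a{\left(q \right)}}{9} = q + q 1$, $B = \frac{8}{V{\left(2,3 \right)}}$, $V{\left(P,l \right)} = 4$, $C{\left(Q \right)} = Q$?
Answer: $- \frac{9}{7} \approx -1.2857$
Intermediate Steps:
$f = -100$ ($f = \left(-2\right) 50 = -100$)
$B = 2$ ($B = \frac{8}{4} = 8 \cdot \frac{1}{4} = 2$)
$a{\left(q \right)} = - 18 q$ ($a{\left(q \right)} = - 9 \left(q + q 1\right) = - 9 \left(q + q\right) = - 9 \cdot 2 q = - 18 q$)
$G{\left(c \right)} = \frac{1}{56} - \frac{c}{392}$ ($G{\left(c \right)} = \frac{\left(c - 7\right) \frac{1}{-100 + 2}}{4} = \frac{\left(-7 + c\right) \frac{1}{-98}}{4} = \frac{\left(-7 + c\right) \left(- \frac{1}{98}\right)}{4} = \frac{\frac{1}{14} - \frac{c}{98}}{4} = \frac{1}{56} - \frac{c}{392}$)
$a{\left(4 \right)} G{\left(C{\left(0 \right)} \right)} = \left(-18\right) 4 \left(\frac{1}{56} - 0\right) = - 72 \left(\frac{1}{56} + 0\right) = \left(-72\right) \frac{1}{56} = - \frac{9}{7}$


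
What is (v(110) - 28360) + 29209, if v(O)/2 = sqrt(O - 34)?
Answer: 849 + 4*sqrt(19) ≈ 866.44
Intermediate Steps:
v(O) = 2*sqrt(-34 + O) (v(O) = 2*sqrt(O - 34) = 2*sqrt(-34 + O))
(v(110) - 28360) + 29209 = (2*sqrt(-34 + 110) - 28360) + 29209 = (2*sqrt(76) - 28360) + 29209 = (2*(2*sqrt(19)) - 28360) + 29209 = (4*sqrt(19) - 28360) + 29209 = (-28360 + 4*sqrt(19)) + 29209 = 849 + 4*sqrt(19)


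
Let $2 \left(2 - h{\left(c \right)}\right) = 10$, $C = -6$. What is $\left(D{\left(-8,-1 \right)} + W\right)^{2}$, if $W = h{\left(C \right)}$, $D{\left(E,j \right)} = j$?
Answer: $16$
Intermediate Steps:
$h{\left(c \right)} = -3$ ($h{\left(c \right)} = 2 - 5 = -3$)
$W = -3$
$\left(D{\left(-8,-1 \right)} + W\right)^{2} = \left(-1 - 3\right)^{2} = \left(-4\right)^{2} = 16$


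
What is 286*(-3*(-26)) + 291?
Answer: 22599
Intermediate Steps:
286*(-3*(-26)) + 291 = 286*78 + 291 = 22308 + 291 = 22599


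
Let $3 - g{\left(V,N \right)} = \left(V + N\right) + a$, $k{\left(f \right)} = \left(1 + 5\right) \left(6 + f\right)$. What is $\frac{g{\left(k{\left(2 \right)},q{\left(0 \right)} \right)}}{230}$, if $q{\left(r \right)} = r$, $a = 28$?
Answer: $- \frac{73}{230} \approx -0.31739$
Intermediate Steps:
$k{\left(f \right)} = 36 + 6 f$ ($k{\left(f \right)} = 6 \left(6 + f\right) = 36 + 6 f$)
$g{\left(V,N \right)} = -25 - N - V$ ($g{\left(V,N \right)} = 3 - \left(\left(V + N\right) + 28\right) = 3 - \left(\left(N + V\right) + 28\right) = 3 - \left(28 + N + V\right) = -25 - N - V$)
$\frac{g{\left(k{\left(2 \right)},q{\left(0 \right)} \right)}}{230} = \frac{-25 - 0 - \left(36 + 6 \cdot 2\right)}{230} = \left(-25 + 0 - \left(36 + 12\right)\right) \frac{1}{230} = \left(-25 + 0 - 48\right) \frac{1}{230} = \left(-73\right) \frac{1}{230} = - \frac{73}{230}$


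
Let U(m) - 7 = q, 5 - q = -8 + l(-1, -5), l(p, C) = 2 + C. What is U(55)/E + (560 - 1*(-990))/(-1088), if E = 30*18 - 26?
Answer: -192919/139808 ≈ -1.3799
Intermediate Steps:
E = 514 (E = 540 - 26 = 514)
q = 16 (q = 5 - (-8 + (2 - 5)) = 5 - (-8 - 3) = 5 - 1*(-11) = 5 + 11 = 16)
U(m) = 23 (U(m) = 7 + 16 = 23)
U(55)/E + (560 - 1*(-990))/(-1088) = 23/514 + (560 - 1*(-990))/(-1088) = 23*(1/514) + (560 + 990)*(-1/1088) = 23/514 + 1550*(-1/1088) = 23/514 - 775/544 = -192919/139808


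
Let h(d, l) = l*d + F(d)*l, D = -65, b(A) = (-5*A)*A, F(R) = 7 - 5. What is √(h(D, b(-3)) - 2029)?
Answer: √806 ≈ 28.390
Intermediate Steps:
F(R) = 2
b(A) = -5*A²
h(d, l) = 2*l + d*l (h(d, l) = l*d + 2*l = d*l + 2*l = 2*l + d*l)
√(h(D, b(-3)) - 2029) = √((-5*(-3)²)*(2 - 65) - 2029) = √(-5*9*(-63) - 2029) = √(-45*(-63) - 2029) = √(2835 - 2029) = √806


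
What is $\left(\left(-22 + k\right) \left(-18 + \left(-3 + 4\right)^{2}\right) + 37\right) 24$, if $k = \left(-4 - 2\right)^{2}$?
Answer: $-4824$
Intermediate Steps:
$k = 36$ ($k = \left(-6\right)^{2} = 36$)
$\left(\left(-22 + k\right) \left(-18 + \left(-3 + 4\right)^{2}\right) + 37\right) 24 = \left(\left(-22 + 36\right) \left(-18 + \left(-3 + 4\right)^{2}\right) + 37\right) 24 = \left(14 \left(-18 + 1^{2}\right) + 37\right) 24 = \left(14 \left(-18 + 1\right) + 37\right) 24 = \left(14 \left(-17\right) + 37\right) 24 = \left(-238 + 37\right) 24 = \left(-201\right) 24 = -4824$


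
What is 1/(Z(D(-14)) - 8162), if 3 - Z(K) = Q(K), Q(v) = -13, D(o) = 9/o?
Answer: -1/8146 ≈ -0.00012276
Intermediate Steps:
Z(K) = 16 (Z(K) = 3 - 1*(-13) = 3 + 13 = 16)
1/(Z(D(-14)) - 8162) = 1/(16 - 8162) = 1/(-8146) = -1/8146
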